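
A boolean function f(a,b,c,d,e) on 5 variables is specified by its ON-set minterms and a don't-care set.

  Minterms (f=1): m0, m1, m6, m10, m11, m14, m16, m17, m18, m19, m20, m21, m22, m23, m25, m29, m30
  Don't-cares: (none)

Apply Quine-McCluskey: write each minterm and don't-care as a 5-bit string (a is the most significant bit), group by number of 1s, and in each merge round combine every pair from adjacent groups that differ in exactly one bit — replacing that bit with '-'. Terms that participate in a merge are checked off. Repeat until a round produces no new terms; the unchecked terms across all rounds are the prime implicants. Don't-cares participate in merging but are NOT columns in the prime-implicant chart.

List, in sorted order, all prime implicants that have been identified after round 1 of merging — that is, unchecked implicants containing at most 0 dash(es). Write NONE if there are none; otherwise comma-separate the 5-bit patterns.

NONE

size-2^0 implicants → 00000(✓)  00001(✓)  00110(✓)  01010(✓)  01011(✓)  01110(✓)  10000(✓)  10001(✓)  10010(✓)  10011(✓)  10100(✓)  10101(✓)  10110(✓)  10111(✓)  11001(✓)  11101(✓)  11110(✓)
size-2^1 implicants → -0000(✓)  -0001(✓)  -0110(✓)  -1110(✓)  0-110(✓)  0000-(✓)  01-10  0101-  1-001(✓)  1-101(✓)  1-110(✓)  10-00(✓)  10-01(✓)  10-10(✓)  10-11(✓)  100-0(✓)  100-1(✓)  1000-(✓)  1001-(✓)  101-0(✓)  101-1(✓)  1010-(✓)  1011-(✓)  11-01(✓)
size-2^2 implicants → --110  -000-  1--01  10--0(✓)  10--1(✓)  10-0-(✓)  10-1-(✓)  100--(✓)  101--(✓)
size-2^3 implicants → 10---
Unchecked terms (primes): --110, -000-, 01-10, 0101-, 1--01, 10---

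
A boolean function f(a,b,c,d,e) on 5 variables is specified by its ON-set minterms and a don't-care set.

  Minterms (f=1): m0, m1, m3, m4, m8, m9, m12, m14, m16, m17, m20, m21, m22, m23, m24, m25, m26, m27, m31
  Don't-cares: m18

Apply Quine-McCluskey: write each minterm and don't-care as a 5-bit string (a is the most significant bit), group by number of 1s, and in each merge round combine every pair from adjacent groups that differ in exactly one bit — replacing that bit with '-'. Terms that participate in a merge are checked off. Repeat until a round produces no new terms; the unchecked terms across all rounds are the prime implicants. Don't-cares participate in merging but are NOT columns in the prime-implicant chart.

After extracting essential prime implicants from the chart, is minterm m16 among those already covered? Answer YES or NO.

YES

[col 0] 00000*, 00001*, 00011*, 00100*, 01000*, 01001*, 01100*, 01110*, 10000*, 10001*, 10010*, 10100*, 10101*, 10110*, 10111*, 11000*, 11001*, 11010*, 11011*, 11111*
[col 1] -0000*, -0001*, -0100*, -1000*, -1001*, 0-000*, 0-001*, 0-100*, 00-00*, 000-1, 0000-*, 01-00*, 0100-*, 011-0, 1-000*, 1-001*, 1-010*, 1-111, 10-00*, 10-01*, 10-10*, 100-0*, 1000-*, 101-0*, 101-1*, 1010-*, 1011-*, 11-11, 110-0*, 110-1*, 1100-*, 1101-*
[col 2] --000*, --001*, -0-00, -000-*, -100-*, 0--00, 0-00-*, 1-0-0, 1-00-*, 10--0, 10-0-, 101--, 110--
[col 3] --00-
Prime implicants: --00-, -0-00, 0--00, 000-1, 011-0, 1-0-0, 1-111, 10--0, 10-0-, 101--, 11-11, 110--
PI chart (minterm → PIs covering it):
  0 | --00-,-0-00,0--00
  1 | --00-,000-1
  3 | 000-1  (sole → essential)
  4 | -0-00,0--00
  8 | --00-,0--00
  9 | --00-  (sole → essential)
  12 | 0--00,011-0
  14 | 011-0  (sole → essential)
  16 | --00-,-0-00,1-0-0,10--0,10-0-
  17 | --00-,10-0-
  20 | -0-00,10--0,10-0-,101--
  21 | 10-0-,101--
  22 | 10--0,101--
  23 | 1-111,101--
  24 | --00-,1-0-0,110--
  25 | --00-,110--
  26 | 1-0-0,110--
  27 | 11-11,110--
  31 | 1-111,11-11
Essential prime implicants: --00-, 000-1, 011-0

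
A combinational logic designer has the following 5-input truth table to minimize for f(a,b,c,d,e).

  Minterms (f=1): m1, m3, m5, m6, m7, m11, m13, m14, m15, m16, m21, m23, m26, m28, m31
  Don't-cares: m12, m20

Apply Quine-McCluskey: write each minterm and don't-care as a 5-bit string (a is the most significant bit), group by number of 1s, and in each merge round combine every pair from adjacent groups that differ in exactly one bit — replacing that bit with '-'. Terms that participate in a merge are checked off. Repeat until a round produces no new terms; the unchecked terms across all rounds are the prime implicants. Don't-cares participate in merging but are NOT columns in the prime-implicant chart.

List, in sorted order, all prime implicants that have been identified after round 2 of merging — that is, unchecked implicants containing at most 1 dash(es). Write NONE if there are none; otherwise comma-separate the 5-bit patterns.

-1100, 1-100, 10-00, 1010-, 11010

Round 0: 00001✓ 00011✓ 00101✓ 00110✓ 00111✓ 01011✓ 01100✓ 01101✓ 01110✓ 01111✓ 10000✓ 10100✓ 10101✓ 10111✓ 11010 11100✓ 11111✓
Round 1: -0101✓ -0111✓ -1100 -1111✓ 0-011✓ 0-101✓ 0-110✓ 0-111✓ 00-01✓ 00-11✓ 000-1✓ 001-1✓ 0011-✓ 01-11✓ 011-0✓ 011-1✓ 0110-✓ 0111-✓ 1-100 1-111✓ 10-00 101-1✓ 1010-
Round 2: --111 -01-1 0--11 0-1-1 0-11- 00--1 011--
PIs = {--111, -01-1, -1100, 0--11, 0-1-1, 0-11-, 00--1, 011--, 1-100, 10-00, 1010-, 11010}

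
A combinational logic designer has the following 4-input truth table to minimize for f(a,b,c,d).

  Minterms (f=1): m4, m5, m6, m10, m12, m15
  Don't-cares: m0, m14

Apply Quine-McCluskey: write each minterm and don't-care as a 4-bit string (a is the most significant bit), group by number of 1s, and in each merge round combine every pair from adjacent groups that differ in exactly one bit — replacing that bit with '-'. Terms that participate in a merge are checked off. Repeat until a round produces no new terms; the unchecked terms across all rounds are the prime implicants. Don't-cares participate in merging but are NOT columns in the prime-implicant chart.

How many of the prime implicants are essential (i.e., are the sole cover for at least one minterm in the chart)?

4

size-2^0 implicants → 0000(✓)  0100(✓)  0101(✓)  0110(✓)  1010(✓)  1100(✓)  1110(✓)  1111(✓)
size-2^1 implicants → -100(✓)  -110(✓)  0-00  01-0(✓)  010-  1-10  11-0(✓)  111-
size-2^2 implicants → -1-0
Unchecked terms (primes): -1-0, 0-00, 010-, 1-10, 111-
Minterm coverage:
  m4 ⊆ -1-0,0-00,010-
  m5 ⊆ 010- [E]
  m6 ⊆ -1-0 [E]
  m10 ⊆ 1-10 [E]
  m12 ⊆ -1-0 [E]
  m15 ⊆ 111- [E]
E = {-1-0, 010-, 1-10, 111-}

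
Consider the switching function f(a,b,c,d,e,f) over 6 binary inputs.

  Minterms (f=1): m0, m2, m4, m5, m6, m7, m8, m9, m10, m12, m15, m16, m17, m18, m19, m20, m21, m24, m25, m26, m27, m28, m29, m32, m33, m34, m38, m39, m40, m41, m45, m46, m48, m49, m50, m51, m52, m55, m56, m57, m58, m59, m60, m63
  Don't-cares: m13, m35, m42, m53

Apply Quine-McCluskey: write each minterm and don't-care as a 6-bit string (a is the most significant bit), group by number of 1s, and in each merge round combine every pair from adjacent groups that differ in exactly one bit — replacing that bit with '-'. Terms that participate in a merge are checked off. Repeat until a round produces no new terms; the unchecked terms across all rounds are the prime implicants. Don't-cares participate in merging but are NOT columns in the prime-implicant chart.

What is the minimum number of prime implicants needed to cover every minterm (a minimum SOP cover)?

10

[col 0] 000000*, 000010*, 000100*, 000101*, 000110*, 000111*, 001000*, 001001*, 001010*, 001100*, 001101*, 001111*, 010000*, 010001*, 010010*, 010011*, 010100*, 010101*, 011000*, 011001*, 011010*, 011011*, 011100*, 011101*, 100000*, 100001*, 100010*, 100011*, 100110*, 100111*, 101000*, 101001*, 101010*, 101101*, 101110*, 110000*, 110001*, 110010*, 110011*, 110100*, 110101*, 110111*, 111000*, 111001*, 111010*, 111011*, 111100*, 111111*
[col 1] -00000*, -00010*, -00110*, -00111*, -01000*, -01001*, -01010*, -01101*, -10000*, -10001*, -10010*, -10011*, -10100*, -10101*, -11000*, -11001*, -11010*, -11011*, -11100*, 0-0000*, 0-0010*, 0-0100*, 0-0101*, 0-1000*, 0-1001*, 0-1010*, 0-1100*, 0-1101*, 00-000*, 00-010*, 00-100*, 00-101*, 00-111*, 000-00*, 000-10*, 0000-0*, 0001-0*, 0001-1*, 00010-*, 00011-*, 001-00*, 001-01*, 0010-0*, 00100-*, 0011-1*, 00110-*, 01-000*, 01-001*, 01-010*, 01-011*, 01-100*, 01-101*, 010-00*, 010-01*, 0100-0*, 0100-1*, 01000-*, 01001-*, 01010-*, 011-00*, 011-01*, 0110-0*, 0110-1*, 01100-*, 01101-*, 01110-*, 1-0000*, 1-0001*, 1-0010*, 1-0011*, 1-0111*, 1-1000*, 1-1001*, 1-1010*, 10-000*, 10-001*, 10-010*, 10-110*, 100-10*, 100-11*, 1000-0*, 1000-1*, 10000-*, 10001-*, 10011-*, 101-01*, 101-10*, 1010-0*, 10100-*, 11-000*, 11-001*, 11-010*, 11-011*, 11-100*, 11-111*, 110-00*, 110-01*, 110-11*, 1100-0*, 1100-1*, 11000-*, 11001-*, 1101-1*, 11010-*, 111-00*, 111-11*, 1110-0*, 1110-1*, 11100-*, 11101-*
[col 2] --0000*, --0010*, --1000*, --1001*, --1010*, -0-000*, -0-010*, -00-10, -000-0*, -0011-, -01-01, -010-0*, -0100-*, -1-000*, -1-001*, -1-010*, -1-011*, -1-100*, -10-00*, -10-01*, -100-0*, -100-1*, -1000-*, -1001-*, -1010-*, -11-00*, -110-0*, -110-1*, -1100-*, -1101-*, 0--000*, 0--010*, 0--100*, 0--101*, 0-0-00*, 0-00-0*, 0-010-*, 0-1-00*, 0-1-01*, 0-10-0*, 0-100-*, 0-110-*, 00--00*, 00-0-0*, 00-1-1, 00-10-*, 000--0, 0001--, 001-0-*, 01--00*, 01--01*, 01-0-0*, 01-0-1*, 01-00-*, 01-01-*, 01-10-*, 010-0-*, 0100--*, 011-0-*, 0110--*, 1--000*, 1--001*, 1--010*, 1-0-11, 1-00-0*, 1-00-1*, 1-000-*, 1-001-*, 1-10-0*, 1-100-*, 10--10, 10-0-0*, 10-00-*, 100-1-, 1000--*, 11--00*, 11--11, 11-0-0*, 11-0-1*, 11-00-*, 11-01-*, 110--1, 110-0-*, 1100--*, 1110--*
[col 3] ---000*, ---010*, --00-0*, --10-0*, --100-, -0-0-0*, -1--00, -1-0-0*, -1-0-1*, -1-00-*, -1-01-*, -10-0-, -100--*, -110--*, 0---00, 0--0-0*, 0--10-, 0-1-0-, 01--0-, 01-0--*, 1--0-0*, 1--00-, 1-00--, 11-0--*
[col 4] ---0-0, -1-0--
Prime implicants: ---0-0, --100-, -00-10, -0011-, -01-01, -1--00, -1-0--, -10-0-, 0---00, 0--10-, 0-1-0-, 00-1-1, 000--0, 0001--, 01--0-, 1--00-, 1-0-11, 1-00--, 10--10, 100-1-, 11--11, 110--1
PI chart (minterm → PIs covering it):
  0 | ---0-0,0---00,000--0
  2 | ---0-0,-00-10,000--0
  4 | 0---00,0--10-,000--0,0001--
  5 | 0--10-,00-1-1,0001--
  6 | -00-10,-0011-,000--0,0001--
  7 | -0011-,00-1-1,0001--
  8 | ---0-0,--100-,0---00,0-1-0-
  9 | --100-,-01-01,0-1-0-
  10 | ---0-0  (sole → essential)
  12 | 0---00,0--10-,0-1-0-
  15 | 00-1-1  (sole → essential)
  16 | ---0-0,-1--00,-1-0--,-10-0-,0---00,01--0-
  17 | -1-0--,-10-0-,01--0-
  18 | ---0-0,-1-0--
  19 | -1-0--  (sole → essential)
  20 | -1--00,-10-0-,0---00,0--10-,01--0-
  21 | -10-0-,0--10-,01--0-
  24 | ---0-0,--100-,-1--00,-1-0--,0---00,0-1-0-,01--0-
  25 | --100-,-1-0--,0-1-0-,01--0-
  26 | ---0-0,-1-0--
  27 | -1-0--  (sole → essential)
  28 | -1--00,0---00,0--10-,0-1-0-,01--0-
  29 | 0--10-,0-1-0-,01--0-
  32 | ---0-0,1--00-,1-00--
  33 | 1--00-,1-00--
  34 | ---0-0,-00-10,1-00--,10--10,100-1-
  38 | -00-10,-0011-,10--10,100-1-
  39 | -0011-,1-0-11,100-1-
  40 | ---0-0,--100-,1--00-
  41 | --100-,-01-01,1--00-
  45 | -01-01  (sole → essential)
  46 | 10--10  (sole → essential)
  48 | ---0-0,-1--00,-1-0--,-10-0-,1--00-,1-00--
  49 | -1-0--,-10-0-,1--00-,1-00--,110--1
  50 | ---0-0,-1-0--,1-00--
  51 | -1-0--,1-0-11,1-00--,11--11,110--1
  52 | -1--00,-10-0-
  55 | 1-0-11,11--11,110--1
  56 | ---0-0,--100-,-1--00,-1-0--,1--00-
  57 | --100-,-1-0--,1--00-
  58 | ---0-0,-1-0--
  59 | -1-0--,11--11
  60 | -1--00  (sole → essential)
  63 | 11--11  (sole → essential)
Essential prime implicants: ---0-0, -01-01, -1--00, -1-0--, 00-1-1, 10--10, 11--11
Petrick residual → -0011-, 0--10-, 1--00-
Minimum SOP uses 10 PIs: d'f' + b'c'de + b'ce'f + be'f' + bd' + a'de' + a'b'df + ad'e' + ab'ef' + abef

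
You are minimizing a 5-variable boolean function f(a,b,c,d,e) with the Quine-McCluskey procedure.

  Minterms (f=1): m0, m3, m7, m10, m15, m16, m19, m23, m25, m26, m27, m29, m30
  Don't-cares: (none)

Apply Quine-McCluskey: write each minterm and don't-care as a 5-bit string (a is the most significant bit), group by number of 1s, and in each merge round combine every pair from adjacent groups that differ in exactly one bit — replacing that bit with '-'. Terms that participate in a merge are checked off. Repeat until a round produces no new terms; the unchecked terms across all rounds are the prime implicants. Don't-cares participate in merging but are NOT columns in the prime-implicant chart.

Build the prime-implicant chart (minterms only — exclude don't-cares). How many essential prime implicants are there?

6

[col 0] 00000*, 00011*, 00111*, 01010*, 01111*, 10000*, 10011*, 10111*, 11001*, 11010*, 11011*, 11101*, 11110*
[col 1] -0000, -0011*, -0111*, -1010, 0-111, 00-11*, 1-011, 10-11*, 11-01, 11-10, 110-1, 1101-
[col 2] -0-11
Prime implicants: -0-11, -0000, -1010, 0-111, 1-011, 11-01, 11-10, 110-1, 1101-
PI chart (minterm → PIs covering it):
  0 | -0000  (sole → essential)
  3 | -0-11  (sole → essential)
  7 | -0-11,0-111
  10 | -1010  (sole → essential)
  15 | 0-111  (sole → essential)
  16 | -0000  (sole → essential)
  19 | -0-11,1-011
  23 | -0-11  (sole → essential)
  25 | 11-01,110-1
  26 | -1010,11-10,1101-
  27 | 1-011,110-1,1101-
  29 | 11-01  (sole → essential)
  30 | 11-10  (sole → essential)
Essential prime implicants: -0-11, -0000, -1010, 0-111, 11-01, 11-10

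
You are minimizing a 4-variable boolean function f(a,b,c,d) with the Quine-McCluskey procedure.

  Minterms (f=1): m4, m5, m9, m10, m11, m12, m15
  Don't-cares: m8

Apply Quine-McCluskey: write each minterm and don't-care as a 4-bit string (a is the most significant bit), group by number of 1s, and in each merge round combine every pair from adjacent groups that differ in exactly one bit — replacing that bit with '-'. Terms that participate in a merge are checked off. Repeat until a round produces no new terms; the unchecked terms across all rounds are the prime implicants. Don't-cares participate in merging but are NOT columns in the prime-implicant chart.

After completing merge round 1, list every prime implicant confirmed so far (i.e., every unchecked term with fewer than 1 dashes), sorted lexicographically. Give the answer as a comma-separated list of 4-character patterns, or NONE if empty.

NONE

Round 0: 0100✓ 0101✓ 1000✓ 1001✓ 1010✓ 1011✓ 1100✓ 1111✓
Round 1: -100 010- 1-00 1-11 10-0✓ 10-1✓ 100-✓ 101-✓
Round 2: 10--
PIs = {-100, 010-, 1-00, 1-11, 10--}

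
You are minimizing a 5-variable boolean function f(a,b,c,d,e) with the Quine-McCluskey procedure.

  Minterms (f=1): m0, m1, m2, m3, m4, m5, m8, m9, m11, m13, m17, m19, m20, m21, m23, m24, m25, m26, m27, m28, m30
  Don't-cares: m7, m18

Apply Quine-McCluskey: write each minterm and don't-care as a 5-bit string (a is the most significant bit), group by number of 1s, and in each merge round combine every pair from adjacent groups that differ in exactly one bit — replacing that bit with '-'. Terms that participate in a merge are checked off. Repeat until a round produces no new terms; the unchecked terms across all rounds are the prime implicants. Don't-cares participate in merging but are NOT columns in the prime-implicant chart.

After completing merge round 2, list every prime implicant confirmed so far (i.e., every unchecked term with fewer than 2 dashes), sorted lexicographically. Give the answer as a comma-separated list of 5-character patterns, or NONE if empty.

1-100

[col 0] 00000*, 00001*, 00010*, 00011*, 00100*, 00101*, 00111*, 01000*, 01001*, 01011*, 01101*, 10001*, 10010*, 10011*, 10100*, 10101*, 10111*, 11000*, 11001*, 11010*, 11011*, 11100*, 11110*
[col 1] -0001*, -0010*, -0011*, -0100*, -0101*, -0111*, -1000*, -1001*, -1011*, 0-000*, 0-001*, 0-011*, 0-101*, 00-00*, 00-01*, 00-11*, 000-0*, 000-1*, 0000-*, 0001-*, 001-1*, 0010-*, 01-01*, 010-1*, 0100-*, 1-001*, 1-010*, 1-011*, 1-100, 10-01*, 10-11*, 100-1*, 1001-*, 101-1*, 1010-*, 11-00*, 11-10*, 110-0*, 110-1*, 1100-*, 1101-*, 111-0*
[col 2] --001*, --011*, -0-01*, -0-11*, -00-1*, -001-, -01-1*, -010-, -10-1*, -100-, 0--01, 0-0-1*, 0-00-, 00--1*, 00-0-, 000--, 1-0-1*, 1-01-, 10--1*, 11--0, 110--
[col 3] --0-1, -0--1
Prime implicants: --0-1, -0--1, -001-, -010-, -100-, 0--01, 0-00-, 00-0-, 000--, 1-01-, 1-100, 11--0, 110--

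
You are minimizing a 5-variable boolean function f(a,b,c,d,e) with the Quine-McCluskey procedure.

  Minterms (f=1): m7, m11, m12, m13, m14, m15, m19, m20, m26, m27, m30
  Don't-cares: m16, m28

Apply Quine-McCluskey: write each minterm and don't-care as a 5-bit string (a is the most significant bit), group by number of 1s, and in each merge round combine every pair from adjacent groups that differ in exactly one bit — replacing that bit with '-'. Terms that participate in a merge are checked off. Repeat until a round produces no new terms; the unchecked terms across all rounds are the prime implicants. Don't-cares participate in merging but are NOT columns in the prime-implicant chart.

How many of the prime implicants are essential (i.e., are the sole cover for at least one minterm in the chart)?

3

[col 0] 00111*, 01011*, 01100*, 01101*, 01110*, 01111*, 10000*, 10011*, 10100*, 11010*, 11011*, 11100*, 11110*
[col 1] -1011, -1100*, -1110*, 0-111, 01-11, 011-0*, 011-1*, 0110-*, 0111-*, 1-011, 1-100, 10-00, 11-10, 1101-, 111-0*
[col 2] -11-0, 011--
Prime implicants: -1011, -11-0, 0-111, 01-11, 011--, 1-011, 1-100, 10-00, 11-10, 1101-
PI chart (minterm → PIs covering it):
  7 | 0-111  (sole → essential)
  11 | -1011,01-11
  12 | -11-0,011--
  13 | 011--  (sole → essential)
  14 | -11-0,011--
  15 | 0-111,01-11,011--
  19 | 1-011  (sole → essential)
  20 | 1-100,10-00
  26 | 11-10,1101-
  27 | -1011,1-011,1101-
  30 | -11-0,11-10
Essential prime implicants: 0-111, 011--, 1-011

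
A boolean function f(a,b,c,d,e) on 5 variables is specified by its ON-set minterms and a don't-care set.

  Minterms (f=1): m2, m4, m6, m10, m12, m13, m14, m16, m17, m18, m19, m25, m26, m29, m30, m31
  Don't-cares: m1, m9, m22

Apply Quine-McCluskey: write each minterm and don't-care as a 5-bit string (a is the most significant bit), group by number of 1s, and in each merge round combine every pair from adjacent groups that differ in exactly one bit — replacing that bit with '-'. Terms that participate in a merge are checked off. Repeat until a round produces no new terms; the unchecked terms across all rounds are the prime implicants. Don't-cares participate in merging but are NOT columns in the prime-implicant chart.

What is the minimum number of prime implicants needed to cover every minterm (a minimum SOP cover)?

5

Round 0: 00001✓ 00010✓ 00100✓ 00110✓ 01001✓ 01010✓ 01100✓ 01101✓ 01110✓ 10000✓ 10001✓ 10010✓ 10011✓ 10110✓ 11001✓ 11010✓ 11101✓ 11110✓ 11111✓
Round 1: -0001✓ -0010✓ -0110✓ -1001✓ -1010✓ -1101✓ -1110✓ 0-001✓ 0-010✓ 0-100✓ 0-110✓ 00-10✓ 001-0✓ 01-01✓ 01-10✓ 011-0✓ 0110- 1-001✓ 1-010✓ 1-110✓ 10-10✓ 100-0✓ 100-1✓ 1000-✓ 1001-✓ 11-01✓ 11-10✓ 111-1 1111-
Round 2: --001 --010✓ --110✓ -0-10✓ -1-01 -1-10✓ 0--10✓ 0-1-0 1--10✓ 100--
Round 3: ---10
PIs = {---10, --001, -1-01, 0-1-0, 0110-, 100--, 111-1, 1111-}
Coverage chart:
  m2: ---10 ←essential
  m4: 0-1-0 ←essential
  m6: ---10,0-1-0
  m10: ---10 ←essential
  m12: 0-1-0,0110-
  m13: -1-01,0110-
  m14: ---10,0-1-0
  m16: 100-- ←essential
  m17: --001,100--
  m18: ---10,100--
  m19: 100-- ←essential
  m25: --001,-1-01
  m26: ---10 ←essential
  m29: -1-01,111-1
  m30: ---10,1111-
  m31: 111-1,1111-
Essential: ---10, 0-1-0, 100--
Petrick residual → -1-01, 111-1
Min cover (5 terms): de' + bd'e + a'ce' + ab'c' + abce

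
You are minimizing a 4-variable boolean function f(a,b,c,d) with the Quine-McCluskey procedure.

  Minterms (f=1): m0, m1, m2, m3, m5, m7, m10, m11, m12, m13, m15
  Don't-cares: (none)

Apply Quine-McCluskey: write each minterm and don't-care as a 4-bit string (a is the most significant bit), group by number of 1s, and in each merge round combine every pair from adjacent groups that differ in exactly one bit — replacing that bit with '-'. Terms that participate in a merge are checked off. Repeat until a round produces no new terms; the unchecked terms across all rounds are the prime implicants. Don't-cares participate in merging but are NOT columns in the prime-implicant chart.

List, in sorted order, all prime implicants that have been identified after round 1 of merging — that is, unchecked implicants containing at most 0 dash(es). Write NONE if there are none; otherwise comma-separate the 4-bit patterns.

[col 0] 0000*, 0001*, 0010*, 0011*, 0101*, 0111*, 1010*, 1011*, 1100*, 1101*, 1111*
[col 1] -010*, -011*, -101*, -111*, 0-01*, 0-11*, 00-0*, 00-1*, 000-*, 001-*, 01-1*, 1-11*, 101-*, 11-1*, 110-
[col 2] --11, -01-, -1-1, 0--1, 00--
Prime implicants: --11, -01-, -1-1, 0--1, 00--, 110-

NONE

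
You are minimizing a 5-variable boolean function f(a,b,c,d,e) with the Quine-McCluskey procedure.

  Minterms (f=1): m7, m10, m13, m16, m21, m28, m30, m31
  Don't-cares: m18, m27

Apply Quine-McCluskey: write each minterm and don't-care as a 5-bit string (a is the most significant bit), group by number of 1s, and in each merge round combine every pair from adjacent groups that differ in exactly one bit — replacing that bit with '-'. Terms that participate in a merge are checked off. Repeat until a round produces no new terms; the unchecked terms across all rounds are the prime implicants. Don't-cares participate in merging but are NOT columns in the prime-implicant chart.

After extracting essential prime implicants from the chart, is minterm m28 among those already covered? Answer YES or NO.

size-2^0 implicants → 00111  01010  01101  10000(✓)  10010(✓)  10101  11011(✓)  11100(✓)  11110(✓)  11111(✓)
size-2^1 implicants → 100-0  11-11  111-0  1111-
Unchecked terms (primes): 00111, 01010, 01101, 100-0, 10101, 11-11, 111-0, 1111-
Minterm coverage:
  m7 ⊆ 00111 [E]
  m10 ⊆ 01010 [E]
  m13 ⊆ 01101 [E]
  m16 ⊆ 100-0 [E]
  m21 ⊆ 10101 [E]
  m28 ⊆ 111-0 [E]
  m30 ⊆ 111-0,1111-
  m31 ⊆ 11-11,1111-
E = {00111, 01010, 01101, 100-0, 10101, 111-0}

YES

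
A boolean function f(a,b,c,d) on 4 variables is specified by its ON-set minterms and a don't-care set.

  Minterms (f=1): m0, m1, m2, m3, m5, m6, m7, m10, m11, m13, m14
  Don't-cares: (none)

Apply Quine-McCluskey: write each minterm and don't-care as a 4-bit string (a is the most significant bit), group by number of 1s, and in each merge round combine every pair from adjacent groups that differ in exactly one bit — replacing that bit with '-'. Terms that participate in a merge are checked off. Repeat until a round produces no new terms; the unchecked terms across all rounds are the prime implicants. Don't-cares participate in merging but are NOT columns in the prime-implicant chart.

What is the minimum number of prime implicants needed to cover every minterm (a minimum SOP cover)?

[col 0] 0000*, 0001*, 0010*, 0011*, 0101*, 0110*, 0111*, 1010*, 1011*, 1101*, 1110*
[col 1] -010*, -011*, -101, -110*, 0-01*, 0-10*, 0-11*, 00-0*, 00-1*, 000-*, 001-*, 01-1*, 011-*, 1-10*, 101-*
[col 2] --10, -01-, 0--1, 0-1-, 00--
Prime implicants: --10, -01-, -101, 0--1, 0-1-, 00--
PI chart (minterm → PIs covering it):
  0 | 00--  (sole → essential)
  1 | 0--1,00--
  2 | --10,-01-,0-1-,00--
  3 | -01-,0--1,0-1-,00--
  5 | -101,0--1
  6 | --10,0-1-
  7 | 0--1,0-1-
  10 | --10,-01-
  11 | -01-  (sole → essential)
  13 | -101  (sole → essential)
  14 | --10  (sole → essential)
Essential prime implicants: --10, -01-, -101, 00--
Petrick residual → 0--1
Minimum SOP uses 5 PIs: cd' + b'c + bc'd + a'd + a'b'

5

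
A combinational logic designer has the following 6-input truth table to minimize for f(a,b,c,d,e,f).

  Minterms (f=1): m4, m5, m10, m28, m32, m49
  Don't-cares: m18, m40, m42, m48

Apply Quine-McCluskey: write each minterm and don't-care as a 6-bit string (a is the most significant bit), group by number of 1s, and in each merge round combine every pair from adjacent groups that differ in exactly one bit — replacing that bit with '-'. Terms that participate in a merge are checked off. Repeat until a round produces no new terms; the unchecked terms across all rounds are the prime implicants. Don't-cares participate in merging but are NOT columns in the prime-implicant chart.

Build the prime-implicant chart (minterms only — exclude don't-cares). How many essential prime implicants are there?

4

[col 0] 000100*, 000101*, 001010*, 010010, 011100, 100000*, 101000*, 101010*, 110000*, 110001*
[col 1] -01010, 00010-, 1-0000, 10-000, 1010-0, 11000-
Prime implicants: -01010, 00010-, 010010, 011100, 1-0000, 10-000, 1010-0, 11000-
PI chart (minterm → PIs covering it):
  4 | 00010-  (sole → essential)
  5 | 00010-  (sole → essential)
  10 | -01010  (sole → essential)
  28 | 011100  (sole → essential)
  32 | 1-0000,10-000
  49 | 11000-  (sole → essential)
Essential prime implicants: -01010, 00010-, 011100, 11000-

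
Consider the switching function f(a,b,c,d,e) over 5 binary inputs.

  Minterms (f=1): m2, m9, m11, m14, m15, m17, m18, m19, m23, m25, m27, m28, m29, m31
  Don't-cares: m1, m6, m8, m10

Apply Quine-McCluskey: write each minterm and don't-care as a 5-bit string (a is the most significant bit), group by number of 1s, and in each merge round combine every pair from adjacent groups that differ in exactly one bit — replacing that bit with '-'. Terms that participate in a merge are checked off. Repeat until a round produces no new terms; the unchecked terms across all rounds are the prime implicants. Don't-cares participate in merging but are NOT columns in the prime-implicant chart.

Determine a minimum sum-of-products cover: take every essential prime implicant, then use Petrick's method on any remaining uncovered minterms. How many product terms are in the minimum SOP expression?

5

[col 0] 00001*, 00010*, 00110*, 01000*, 01001*, 01010*, 01011*, 01110*, 01111*, 10001*, 10010*, 10011*, 10111*, 11001*, 11011*, 11100*, 11101*, 11111*
[col 1] -0001*, -0010, -1001*, -1011*, -1111*, 0-001*, 0-010*, 0-110*, 00-10*, 01-10*, 01-11*, 010-0*, 010-1*, 0100-*, 0101-*, 0111-*, 1-001*, 1-011*, 1-111*, 10-11*, 100-1*, 1001-, 11-01*, 11-11*, 110-1*, 111-1*, 1110-
[col 2] --001, -1-11, -10-1, 0--10, 01-1-, 010--, 1--11, 1-0-1, 11--1
Prime implicants: --001, -0010, -1-11, -10-1, 0--10, 01-1-, 010--, 1--11, 1-0-1, 1001-, 11--1, 1110-
PI chart (minterm → PIs covering it):
  2 | -0010,0--10
  9 | --001,-10-1,010--
  11 | -1-11,-10-1,01-1-,010--
  14 | 0--10,01-1-
  15 | -1-11,01-1-
  17 | --001,1-0-1
  18 | -0010,1001-
  19 | 1--11,1-0-1,1001-
  23 | 1--11  (sole → essential)
  25 | --001,-10-1,1-0-1,11--1
  27 | -1-11,-10-1,1--11,1-0-1,11--1
  28 | 1110-  (sole → essential)
  29 | 11--1,1110-
  31 | -1-11,1--11,11--1
Essential prime implicants: 1--11, 1110-
Petrick residual → --001, -0010, 01-1-
Minimum SOP uses 5 PIs: c'd'e + b'c'de' + a'bd + ade + abcd'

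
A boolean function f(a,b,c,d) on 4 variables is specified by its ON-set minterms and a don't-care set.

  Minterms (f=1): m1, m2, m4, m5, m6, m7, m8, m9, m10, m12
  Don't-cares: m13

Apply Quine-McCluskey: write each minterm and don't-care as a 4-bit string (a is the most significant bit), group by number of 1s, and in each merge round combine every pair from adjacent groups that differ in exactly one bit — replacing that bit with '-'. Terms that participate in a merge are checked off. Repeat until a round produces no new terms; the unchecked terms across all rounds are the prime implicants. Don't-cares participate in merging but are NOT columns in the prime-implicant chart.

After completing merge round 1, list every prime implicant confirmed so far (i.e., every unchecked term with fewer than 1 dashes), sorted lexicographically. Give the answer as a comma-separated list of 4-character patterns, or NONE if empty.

NONE

[col 0] 0001*, 0010*, 0100*, 0101*, 0110*, 0111*, 1000*, 1001*, 1010*, 1100*, 1101*
[col 1] -001*, -010, -100*, -101*, 0-01*, 0-10, 01-0*, 01-1*, 010-*, 011-*, 1-00*, 1-01*, 10-0, 100-*, 110-*
[col 2] --01, -10-, 01--, 1-0-
Prime implicants: --01, -010, -10-, 0-10, 01--, 1-0-, 10-0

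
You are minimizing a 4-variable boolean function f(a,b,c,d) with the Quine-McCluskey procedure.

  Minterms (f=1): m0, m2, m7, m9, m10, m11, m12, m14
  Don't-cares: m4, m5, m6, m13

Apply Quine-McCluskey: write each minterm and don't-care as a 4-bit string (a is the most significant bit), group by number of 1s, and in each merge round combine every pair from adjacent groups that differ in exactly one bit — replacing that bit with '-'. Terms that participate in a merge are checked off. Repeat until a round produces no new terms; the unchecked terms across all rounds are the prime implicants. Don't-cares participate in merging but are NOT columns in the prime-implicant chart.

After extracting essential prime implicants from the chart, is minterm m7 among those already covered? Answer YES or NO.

[col 0] 0000*, 0010*, 0100*, 0101*, 0110*, 0111*, 1001*, 1010*, 1011*, 1100*, 1101*, 1110*
[col 1] -010*, -100*, -101*, -110*, 0-00*, 0-10*, 00-0*, 01-0*, 01-1*, 010-*, 011-*, 1-01, 1-10*, 10-1, 101-, 11-0*, 110-*
[col 2] --10, -1-0, -10-, 0--0, 01--
Prime implicants: --10, -1-0, -10-, 0--0, 01--, 1-01, 10-1, 101-
PI chart (minterm → PIs covering it):
  0 | 0--0  (sole → essential)
  2 | --10,0--0
  7 | 01--  (sole → essential)
  9 | 1-01,10-1
  10 | --10,101-
  11 | 10-1,101-
  12 | -1-0,-10-
  14 | --10,-1-0
Essential prime implicants: 0--0, 01--

YES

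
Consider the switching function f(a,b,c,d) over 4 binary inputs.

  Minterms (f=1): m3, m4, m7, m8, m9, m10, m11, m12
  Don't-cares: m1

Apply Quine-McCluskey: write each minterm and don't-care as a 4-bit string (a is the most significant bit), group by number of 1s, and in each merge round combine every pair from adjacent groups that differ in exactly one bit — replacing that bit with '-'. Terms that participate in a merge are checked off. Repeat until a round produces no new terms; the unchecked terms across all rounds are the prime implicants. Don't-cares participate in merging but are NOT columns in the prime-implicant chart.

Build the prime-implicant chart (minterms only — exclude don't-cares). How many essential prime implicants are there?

size-2^0 implicants → 0001(✓)  0011(✓)  0100(✓)  0111(✓)  1000(✓)  1001(✓)  1010(✓)  1011(✓)  1100(✓)
size-2^1 implicants → -001(✓)  -011(✓)  -100  0-11  00-1(✓)  1-00  10-0(✓)  10-1(✓)  100-(✓)  101-(✓)
size-2^2 implicants → -0-1  10--
Unchecked terms (primes): -0-1, -100, 0-11, 1-00, 10--
Minterm coverage:
  m3 ⊆ -0-1,0-11
  m4 ⊆ -100 [E]
  m7 ⊆ 0-11 [E]
  m8 ⊆ 1-00,10--
  m9 ⊆ -0-1,10--
  m10 ⊆ 10-- [E]
  m11 ⊆ -0-1,10--
  m12 ⊆ -100,1-00
E = {-100, 0-11, 10--}

3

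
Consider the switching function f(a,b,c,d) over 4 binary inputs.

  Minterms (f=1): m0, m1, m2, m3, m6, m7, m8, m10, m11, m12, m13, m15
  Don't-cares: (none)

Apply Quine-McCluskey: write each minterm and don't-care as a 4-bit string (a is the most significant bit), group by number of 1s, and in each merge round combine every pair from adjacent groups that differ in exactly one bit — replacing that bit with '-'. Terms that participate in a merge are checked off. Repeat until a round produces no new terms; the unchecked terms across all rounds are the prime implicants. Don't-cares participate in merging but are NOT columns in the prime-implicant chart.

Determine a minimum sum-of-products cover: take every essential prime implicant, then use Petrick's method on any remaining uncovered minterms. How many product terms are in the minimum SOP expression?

Round 0: 0000✓ 0001✓ 0010✓ 0011✓ 0110✓ 0111✓ 1000✓ 1010✓ 1011✓ 1100✓ 1101✓ 1111✓
Round 1: -000✓ -010✓ -011✓ -111✓ 0-10✓ 0-11✓ 00-0✓ 00-1✓ 000-✓ 001-✓ 011-✓ 1-00 1-11✓ 10-0✓ 101-✓ 11-1 110-
Round 2: --11 -0-0 -01- 0-1- 00--
PIs = {--11, -0-0, -01-, 0-1-, 00--, 1-00, 11-1, 110-}
Coverage chart:
  m0: -0-0,00--
  m1: 00-- ←essential
  m2: -0-0,-01-,0-1-,00--
  m3: --11,-01-,0-1-,00--
  m6: 0-1- ←essential
  m7: --11,0-1-
  m8: -0-0,1-00
  m10: -0-0,-01-
  m11: --11,-01-
  m12: 1-00,110-
  m13: 11-1,110-
  m15: --11,11-1
Essential: 0-1-, 00--
Petrick residual → --11, -0-0, 110-
Min cover (5 terms): cd + b'd' + a'c + a'b' + abc'

5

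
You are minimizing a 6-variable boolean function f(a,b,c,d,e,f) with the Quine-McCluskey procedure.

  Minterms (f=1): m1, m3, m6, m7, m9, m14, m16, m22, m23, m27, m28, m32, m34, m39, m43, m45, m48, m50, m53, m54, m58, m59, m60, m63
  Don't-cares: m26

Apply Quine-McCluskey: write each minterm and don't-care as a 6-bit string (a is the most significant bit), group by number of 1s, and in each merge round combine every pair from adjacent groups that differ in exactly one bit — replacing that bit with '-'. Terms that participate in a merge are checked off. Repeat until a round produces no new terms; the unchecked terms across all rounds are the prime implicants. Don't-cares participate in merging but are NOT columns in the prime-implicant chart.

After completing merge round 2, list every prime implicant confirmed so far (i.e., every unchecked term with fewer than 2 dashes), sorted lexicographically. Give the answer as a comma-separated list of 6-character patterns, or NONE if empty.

size-2^0 implicants → 000001(✓)  000011(✓)  000110(✓)  000111(✓)  001001(✓)  001110(✓)  010000(✓)  010110(✓)  010111(✓)  011010(✓)  011011(✓)  011100(✓)  100000(✓)  100010(✓)  100111(✓)  101011(✓)  101101  110000(✓)  110010(✓)  110101  110110(✓)  111010(✓)  111011(✓)  111100(✓)  111111(✓)
size-2^1 implicants → -00111  -10000  -10110  -11010(✓)  -11011(✓)  -11100  0-0110(✓)  0-0111(✓)  00-001  00-110  000-11  0000-1  00011-(✓)  01011-(✓)  01101-(✓)  1-0000(✓)  1-0010(✓)  1-1011  1000-0(✓)  11-010  110-10  1100-0(✓)  111-11  11101-(✓)
size-2^2 implicants → -1101-  0-011-  1-00-0
Unchecked terms (primes): -00111, -10000, -10110, -1101-, -11100, 0-011-, 00-001, 00-110, 000-11, 0000-1, 1-00-0, 1-1011, 101101, 11-010, 110-10, 110101, 111-11

-00111, -10000, -10110, -11100, 00-001, 00-110, 000-11, 0000-1, 1-1011, 101101, 11-010, 110-10, 110101, 111-11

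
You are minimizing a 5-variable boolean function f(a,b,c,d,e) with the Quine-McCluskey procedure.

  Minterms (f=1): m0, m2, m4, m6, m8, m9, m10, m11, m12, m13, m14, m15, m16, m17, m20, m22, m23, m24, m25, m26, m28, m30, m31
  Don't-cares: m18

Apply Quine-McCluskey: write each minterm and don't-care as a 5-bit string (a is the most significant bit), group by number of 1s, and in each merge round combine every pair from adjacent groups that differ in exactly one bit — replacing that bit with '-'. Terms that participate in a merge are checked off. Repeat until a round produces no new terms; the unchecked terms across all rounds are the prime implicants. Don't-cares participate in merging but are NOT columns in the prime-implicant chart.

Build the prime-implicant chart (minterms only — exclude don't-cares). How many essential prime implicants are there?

4

size-2^0 implicants → 00000(✓)  00010(✓)  00100(✓)  00110(✓)  01000(✓)  01001(✓)  01010(✓)  01011(✓)  01100(✓)  01101(✓)  01110(✓)  01111(✓)  10000(✓)  10001(✓)  10010(✓)  10100(✓)  10110(✓)  10111(✓)  11000(✓)  11001(✓)  11010(✓)  11100(✓)  11110(✓)  11111(✓)
size-2^1 implicants → -0000(✓)  -0010(✓)  -0100(✓)  -0110(✓)  -1000(✓)  -1001(✓)  -1010(✓)  -1100(✓)  -1110(✓)  -1111(✓)  0-000(✓)  0-010(✓)  0-100(✓)  0-110(✓)  00-00(✓)  00-10(✓)  000-0(✓)  001-0(✓)  01-00(✓)  01-01(✓)  01-10(✓)  01-11(✓)  010-0(✓)  010-1(✓)  0100-(✓)  0101-(✓)  011-0(✓)  011-1(✓)  0110-(✓)  0111-(✓)  1-000(✓)  1-001(✓)  1-010(✓)  1-100(✓)  1-110(✓)  1-111(✓)  10-00(✓)  10-10(✓)  100-0(✓)  1000-(✓)  101-0(✓)  1011-(✓)  11-00(✓)  11-10(✓)  110-0(✓)  1100-(✓)  111-0(✓)  1111-(✓)
size-2^2 implicants → --000(✓)  --010(✓)  --100(✓)  --110(✓)  -0-00(✓)  -0-10(✓)  -00-0(✓)  -01-0(✓)  -1-00(✓)  -1-10(✓)  -10-0(✓)  -100-  -11-0(✓)  -111-  0--00(✓)  0--10(✓)  0-0-0(✓)  0-1-0(✓)  00--0(✓)  01--0(✓)  01--1(✓)  01-0-(✓)  01-1-(✓)  010--(✓)  011--(✓)  1--00(✓)  1--10(✓)  1-0-0(✓)  1-00-  1-1-0(✓)  1-11-  10--0(✓)  11--0(✓)
size-2^3 implicants → ---00(✓)  ---10(✓)  --0-0(✓)  --1-0(✓)  -0--0(✓)  -1--0(✓)  0---0(✓)  01---  1---0(✓)
size-2^4 implicants → ----0
Unchecked terms (primes): ----0, -100-, -111-, 01---, 1-00-, 1-11-
Minterm coverage:
  m0 ⊆ ----0 [E]
  m2 ⊆ ----0 [E]
  m4 ⊆ ----0 [E]
  m6 ⊆ ----0 [E]
  m8 ⊆ ----0,-100-,01---
  m9 ⊆ -100-,01---
  m10 ⊆ ----0,01---
  m11 ⊆ 01--- [E]
  m12 ⊆ ----0,01---
  m13 ⊆ 01--- [E]
  m14 ⊆ ----0,-111-,01---
  m15 ⊆ -111-,01---
  m16 ⊆ ----0,1-00-
  m17 ⊆ 1-00- [E]
  m20 ⊆ ----0 [E]
  m22 ⊆ ----0,1-11-
  m23 ⊆ 1-11- [E]
  m24 ⊆ ----0,-100-,1-00-
  m25 ⊆ -100-,1-00-
  m26 ⊆ ----0 [E]
  m28 ⊆ ----0 [E]
  m30 ⊆ ----0,-111-,1-11-
  m31 ⊆ -111-,1-11-
E = {----0, 01---, 1-00-, 1-11-}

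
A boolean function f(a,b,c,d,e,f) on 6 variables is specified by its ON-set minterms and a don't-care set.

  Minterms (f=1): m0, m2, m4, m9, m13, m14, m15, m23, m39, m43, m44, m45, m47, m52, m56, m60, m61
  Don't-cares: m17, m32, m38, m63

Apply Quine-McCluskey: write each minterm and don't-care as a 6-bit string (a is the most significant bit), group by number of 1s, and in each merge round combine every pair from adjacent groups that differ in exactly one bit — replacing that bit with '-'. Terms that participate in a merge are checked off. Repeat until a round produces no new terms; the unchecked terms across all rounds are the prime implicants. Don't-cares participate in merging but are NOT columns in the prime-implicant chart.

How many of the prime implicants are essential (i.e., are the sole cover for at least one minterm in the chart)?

9

size-2^0 implicants → 000000(✓)  000010(✓)  000100(✓)  001001(✓)  001101(✓)  001110(✓)  001111(✓)  010001  010111  100000(✓)  100110(✓)  100111(✓)  101011(✓)  101100(✓)  101101(✓)  101111(✓)  110100(✓)  111000(✓)  111100(✓)  111101(✓)  111111(✓)
size-2^1 implicants → -00000  -01101(✓)  -01111(✓)  000-00  0000-0  001-01  0011-1(✓)  00111-  1-1100(✓)  1-1101(✓)  1-1111(✓)  10-111  10011-  101-11  1011-1(✓)  10110-(✓)  11-100  111-00  1111-1(✓)  11110-(✓)
size-2^2 implicants → -011-1  1-11-1  1-110-
Unchecked terms (primes): -00000, -011-1, 000-00, 0000-0, 001-01, 00111-, 010001, 010111, 1-11-1, 1-110-, 10-111, 10011-, 101-11, 11-100, 111-00
Minterm coverage:
  m0 ⊆ -00000,000-00,0000-0
  m2 ⊆ 0000-0 [E]
  m4 ⊆ 000-00 [E]
  m9 ⊆ 001-01 [E]
  m13 ⊆ -011-1,001-01
  m14 ⊆ 00111- [E]
  m15 ⊆ -011-1,00111-
  m23 ⊆ 010111 [E]
  m39 ⊆ 10-111,10011-
  m43 ⊆ 101-11 [E]
  m44 ⊆ 1-110- [E]
  m45 ⊆ -011-1,1-11-1,1-110-
  m47 ⊆ -011-1,1-11-1,10-111,101-11
  m52 ⊆ 11-100 [E]
  m56 ⊆ 111-00 [E]
  m60 ⊆ 1-110-,11-100,111-00
  m61 ⊆ 1-11-1,1-110-
E = {000-00, 0000-0, 001-01, 00111-, 010111, 1-110-, 101-11, 11-100, 111-00}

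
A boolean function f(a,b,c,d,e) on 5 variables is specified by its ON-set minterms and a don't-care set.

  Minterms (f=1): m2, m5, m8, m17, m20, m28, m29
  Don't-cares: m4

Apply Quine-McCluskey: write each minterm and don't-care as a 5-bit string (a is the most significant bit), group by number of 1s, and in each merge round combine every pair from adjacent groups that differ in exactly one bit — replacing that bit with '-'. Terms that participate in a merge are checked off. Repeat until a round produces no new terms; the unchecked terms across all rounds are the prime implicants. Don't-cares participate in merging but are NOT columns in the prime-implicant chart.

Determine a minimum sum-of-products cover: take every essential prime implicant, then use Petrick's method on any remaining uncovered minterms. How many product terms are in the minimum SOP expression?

6

Round 0: 00010 00100✓ 00101✓ 01000 10001 10100✓ 11100✓ 11101✓
Round 1: -0100 0010- 1-100 1110-
PIs = {-0100, 00010, 0010-, 01000, 1-100, 10001, 1110-}
Coverage chart:
  m2: 00010 ←essential
  m5: 0010- ←essential
  m8: 01000 ←essential
  m17: 10001 ←essential
  m20: -0100,1-100
  m28: 1-100,1110-
  m29: 1110- ←essential
Essential: 00010, 0010-, 01000, 10001, 1110-
Petrick residual → -0100
Min cover (6 terms): b'cd'e' + a'b'c'de' + a'b'cd' + a'bc'd'e' + ab'c'd'e + abcd'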